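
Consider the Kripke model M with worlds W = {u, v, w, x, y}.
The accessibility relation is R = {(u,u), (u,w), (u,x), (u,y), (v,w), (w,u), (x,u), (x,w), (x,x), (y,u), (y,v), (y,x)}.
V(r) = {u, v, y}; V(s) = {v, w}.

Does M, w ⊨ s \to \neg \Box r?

No

At w: s is true, \neg \Box r is false, so s \to \neg \Box r is false.
  At w: \Box r is true, so \neg \Box r is false.
    At w: \Box r requires r at every successor {u}.
      At u: r is true.
    So \Box r is true at w.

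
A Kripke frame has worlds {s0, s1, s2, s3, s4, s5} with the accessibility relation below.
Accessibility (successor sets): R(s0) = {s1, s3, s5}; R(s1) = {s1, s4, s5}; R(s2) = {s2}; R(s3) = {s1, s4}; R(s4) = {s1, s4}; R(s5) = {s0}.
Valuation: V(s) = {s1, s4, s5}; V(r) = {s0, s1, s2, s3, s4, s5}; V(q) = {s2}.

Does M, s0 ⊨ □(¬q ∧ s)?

No

At s0: □(¬q ∧ s) requires ¬q ∧ s at every successor {s1, s3, s5}.
  ¬q ∧ s fails at s3, so □(¬q ∧ s) is false at s0.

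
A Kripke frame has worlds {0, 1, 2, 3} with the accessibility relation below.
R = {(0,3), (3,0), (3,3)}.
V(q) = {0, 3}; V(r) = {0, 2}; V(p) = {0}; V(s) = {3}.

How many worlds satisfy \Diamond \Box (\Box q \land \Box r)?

0

Let φ = \Diamond \Box (\Box q \land \Box r). Evaluate φ at each world:
  0 (successors {3}): φ is false.
  1 (successors ∅): φ is false.
  2 (successors ∅): φ is false.
  3 (successors {0, 3}): φ is false.
For instance, at 3:
  At 3: \Diamond \Box (\Box q \land \Box r) requires \Box (\Box q \land \Box r) at some successor in {0, 3}.
    At 0: \Box (\Box q \land \Box r) is false.
    At 3: \Box (\Box q \land \Box r) is false.
  So \Diamond \Box (\Box q \land \Box r) is false at 3.
Satisfying worlds: none.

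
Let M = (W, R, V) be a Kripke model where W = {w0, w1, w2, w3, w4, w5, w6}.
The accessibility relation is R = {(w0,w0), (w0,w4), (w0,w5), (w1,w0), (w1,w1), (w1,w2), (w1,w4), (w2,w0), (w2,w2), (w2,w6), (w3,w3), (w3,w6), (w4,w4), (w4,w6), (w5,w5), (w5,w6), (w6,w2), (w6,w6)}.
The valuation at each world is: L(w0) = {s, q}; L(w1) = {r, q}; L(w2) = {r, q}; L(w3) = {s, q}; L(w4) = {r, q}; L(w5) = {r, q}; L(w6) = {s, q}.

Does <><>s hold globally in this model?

Yes

Recall that <>ψ holds at a world iff ψ holds at some accessible world.
Let φ = <><>s. Evaluate φ at each world:
  w0 (successors {w0, w4, w5}): φ is true.
  w1 (successors {w0, w1, w2, w4}): φ is true.
  w2 (successors {w0, w2, w6}): φ is true.
  w3 (successors {w3, w6}): φ is true.
  w4 (successors {w4, w6}): φ is true.
  w5 (successors {w5, w6}): φ is true.
  w6 (successors {w2, w6}): φ is true.
For instance, at w1:
  At w1: <><>s requires <>s at some successor in {w0, w1, w2, w4}.
    <>s holds at w0, so <><>s is true at w1.
      At w0: <>s requires s at some successor in {w0, w4, w5}.
        s holds at w0, so <>s is true at w0.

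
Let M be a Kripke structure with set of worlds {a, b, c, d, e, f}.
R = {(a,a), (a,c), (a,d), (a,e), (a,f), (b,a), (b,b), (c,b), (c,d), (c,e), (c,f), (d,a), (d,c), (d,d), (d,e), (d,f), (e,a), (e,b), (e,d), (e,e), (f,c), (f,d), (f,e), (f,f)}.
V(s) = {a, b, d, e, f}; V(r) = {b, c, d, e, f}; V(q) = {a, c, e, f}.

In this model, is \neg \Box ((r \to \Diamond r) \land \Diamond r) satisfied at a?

No

At a: \Box ((r \to \Diamond r) \land \Diamond r) is true, so \neg \Box ((r \to \Diamond r) \land \Diamond r) is false.
  At a: \Box ((r \to \Diamond r) \land \Diamond r) requires (r \to \Diamond r) \land \Diamond r at every successor {a, c, d, e, f}.
    At a: (r \to \Diamond r) \land \Diamond r is true.
    At c: (r \to \Diamond r) \land \Diamond r is true.
    At d: (r \to \Diamond r) \land \Diamond r is true.
    At e: (r \to \Diamond r) \land \Diamond r is true.
    At f: (r \to \Diamond r) \land \Diamond r is true.
  So \Box ((r \to \Diamond r) \land \Diamond r) is true at a.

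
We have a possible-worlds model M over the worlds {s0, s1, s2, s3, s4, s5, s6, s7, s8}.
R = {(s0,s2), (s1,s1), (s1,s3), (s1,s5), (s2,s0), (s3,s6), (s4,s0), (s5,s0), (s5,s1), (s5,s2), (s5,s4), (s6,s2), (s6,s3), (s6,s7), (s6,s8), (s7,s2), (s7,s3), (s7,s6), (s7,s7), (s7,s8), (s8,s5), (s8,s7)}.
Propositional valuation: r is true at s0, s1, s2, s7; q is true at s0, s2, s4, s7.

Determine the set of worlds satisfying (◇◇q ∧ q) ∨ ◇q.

s0, s2, s4, s5, s6, s7, s8

Recall that ◇ψ holds at a world iff ψ holds at some accessible world.
Let φ = (◇◇q ∧ q) ∨ ◇q. Evaluate φ at each world:
  s0 (successors {s2}): φ is true.
  s1 (successors {s1, s3, s5}): φ is false.
  s2 (successors {s0}): φ is true.
  s3 (successors {s6}): φ is false.
  s4 (successors {s0}): φ is true.
  s5 (successors {s0, s1, s2, s4}): φ is true.
  s6 (successors {s2, s3, s7, s8}): φ is true.
  s7 (successors {s2, s3, s6, s7, s8}): φ is true.
  s8 (successors {s5, s7}): φ is true.
For instance, at s8:
  At s8: ◇◇q ∧ q is false, ◇q is true, so (◇◇q ∧ q) ∨ ◇q is true.
    At s8: ◇◇q is true, q is false, so ◇◇q ∧ q is false.
      At s8: ◇◇q requires ◇q at some successor in {s5, s7}.
        ◇q holds at s5, so ◇◇q is true at s8.
    At s8: ◇q requires q at some successor in {s5, s7}.
      q holds at s7, so ◇q is true at s8.
Satisfying worlds: {s0, s2, s4, s5, s6, s7, s8}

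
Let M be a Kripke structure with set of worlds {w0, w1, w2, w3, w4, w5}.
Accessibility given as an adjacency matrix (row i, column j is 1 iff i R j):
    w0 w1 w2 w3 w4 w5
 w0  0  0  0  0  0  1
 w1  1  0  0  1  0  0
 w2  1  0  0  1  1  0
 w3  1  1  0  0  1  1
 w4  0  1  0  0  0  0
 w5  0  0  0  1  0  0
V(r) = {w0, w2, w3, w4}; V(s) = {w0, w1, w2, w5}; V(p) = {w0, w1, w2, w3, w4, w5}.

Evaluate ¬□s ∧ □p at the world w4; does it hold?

No

Recall that □ψ holds at a world iff ψ holds at every accessible world, and ◇ψ holds iff ψ holds at some accessible world.
At w4: ¬□s is false, □p is true, so ¬□s ∧ □p is false.
  At w4: □s is true, so ¬□s is false.
    At w4: □s requires s at every successor {w1}.
      At w1: s is true.
    So □s is true at w4.
  At w4: □p requires p at every successor {w1}.
    At w1: p is true.
  So □p is true at w4.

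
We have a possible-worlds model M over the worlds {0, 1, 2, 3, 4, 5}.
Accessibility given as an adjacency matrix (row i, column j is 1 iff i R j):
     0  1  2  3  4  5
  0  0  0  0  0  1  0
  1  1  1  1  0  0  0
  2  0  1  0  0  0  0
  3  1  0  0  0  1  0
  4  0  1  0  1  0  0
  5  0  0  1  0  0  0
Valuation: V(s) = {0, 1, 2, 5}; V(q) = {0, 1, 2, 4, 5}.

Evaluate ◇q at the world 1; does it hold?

Yes

At 1: ◇q requires q at some successor in {0, 1, 2}.
  q holds at 0, so ◇q is true at 1.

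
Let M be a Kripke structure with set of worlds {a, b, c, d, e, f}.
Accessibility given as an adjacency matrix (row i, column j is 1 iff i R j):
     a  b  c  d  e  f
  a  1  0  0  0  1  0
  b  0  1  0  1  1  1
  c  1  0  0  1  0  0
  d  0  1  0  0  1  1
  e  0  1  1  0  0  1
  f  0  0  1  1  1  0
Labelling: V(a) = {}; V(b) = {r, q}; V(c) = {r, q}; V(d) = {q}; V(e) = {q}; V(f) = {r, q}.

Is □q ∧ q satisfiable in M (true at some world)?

Let φ = □q ∧ q. Evaluate φ at each world:
  a (successors {a, e}): φ is false.
  b (successors {b, d, e, f}): φ is true.
  c (successors {a, d}): φ is false.
  d (successors {b, e, f}): φ is true.
  e (successors {b, c, f}): φ is true.
  f (successors {c, d, e}): φ is true.
Detail at b (witness):
  At b: □q is true, q is true, so □q ∧ q is true.
    At b: □q requires q at every successor {b, d, e, f}.
      At b: q is true.
      At d: q is true.
      At e: q is true.
      At f: q is true.
    So □q is true at b.

Yes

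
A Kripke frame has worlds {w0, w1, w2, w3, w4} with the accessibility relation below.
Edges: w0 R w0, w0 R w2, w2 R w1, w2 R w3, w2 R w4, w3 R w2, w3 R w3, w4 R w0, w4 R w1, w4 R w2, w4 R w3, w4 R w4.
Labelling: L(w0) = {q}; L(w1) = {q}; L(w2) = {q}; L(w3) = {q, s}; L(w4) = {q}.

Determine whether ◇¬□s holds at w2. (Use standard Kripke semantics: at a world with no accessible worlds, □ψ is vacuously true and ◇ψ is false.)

Yes

At w2: ◇¬□s requires ¬□s at some successor in {w1, w3, w4}.
  ¬□s holds at w3, so ◇¬□s is true at w2.
    At w3: □s is false, so ¬□s is true.
      At w3: □s requires s at every successor {w2, w3}.
        s fails at w2, so □s is false at w3.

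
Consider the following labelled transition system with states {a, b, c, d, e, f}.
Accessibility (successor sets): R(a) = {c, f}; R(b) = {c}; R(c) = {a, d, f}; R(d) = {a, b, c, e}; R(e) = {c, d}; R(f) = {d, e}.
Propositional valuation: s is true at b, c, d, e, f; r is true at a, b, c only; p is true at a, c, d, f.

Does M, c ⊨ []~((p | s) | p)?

At c: []~((p | s) | p) requires ~((p | s) | p) at every successor {a, d, f}.
  ~((p | s) | p) fails at a, so []~((p | s) | p) is false at c.

No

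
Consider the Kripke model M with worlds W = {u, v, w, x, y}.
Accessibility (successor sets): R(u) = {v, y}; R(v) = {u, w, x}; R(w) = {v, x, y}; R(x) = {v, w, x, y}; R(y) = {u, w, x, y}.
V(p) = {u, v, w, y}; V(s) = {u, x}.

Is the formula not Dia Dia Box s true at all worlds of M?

Recall that Box ψ holds at a world iff ψ holds at every accessible world, and Dia ψ holds iff ψ holds at some accessible world.
Let φ = not Dia Dia Box s. Evaluate φ at each world:
  u (successors {v, y}): φ is true.
  v (successors {u, w, x}): φ is true.
  w (successors {v, x, y}): φ is true.
  x (successors {v, w, x, y}): φ is true.
  y (successors {u, w, x, y}): φ is true.
For instance, at u:
  At u: Dia Dia Box s is false, so not Dia Dia Box s is true.
    At u: Dia Dia Box s requires Dia Box s at some successor in {v, y}.
      At v: Dia Box s is false.
      At y: Dia Box s is false.
    So Dia Dia Box s is false at u.

Yes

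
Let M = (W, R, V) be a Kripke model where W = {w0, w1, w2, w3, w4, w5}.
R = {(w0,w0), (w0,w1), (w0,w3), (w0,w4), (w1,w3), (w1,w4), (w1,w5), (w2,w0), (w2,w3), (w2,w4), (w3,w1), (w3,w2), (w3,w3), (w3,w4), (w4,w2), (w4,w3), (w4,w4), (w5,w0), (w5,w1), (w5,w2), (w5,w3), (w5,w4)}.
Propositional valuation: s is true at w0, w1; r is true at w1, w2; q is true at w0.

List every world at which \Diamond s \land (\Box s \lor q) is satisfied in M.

w0

Let φ = \Diamond s \land (\Box s \lor q). Evaluate φ at each world:
  w0 (successors {w0, w1, w3, w4}): φ is true.
  w1 (successors {w3, w4, w5}): φ is false.
  w2 (successors {w0, w3, w4}): φ is false.
  w3 (successors {w1, w2, w3, w4}): φ is false.
  w4 (successors {w2, w3, w4}): φ is false.
  w5 (successors {w0, w1, w2, w3, w4}): φ is false.
For instance, at w4:
  At w4: \Diamond s is false, \Box s \lor q is false, so \Diamond s \land (\Box s \lor q) is false.
    At w4: \Diamond s requires s at some successor in {w2, w3, w4}.
      At w2: s is false.
      At w3: s is false.
      At w4: s is false.
    So \Diamond s is false at w4.
    At w4: \Box s is false, q is false, so \Box s \lor q is false.
      At w4: \Box s requires s at every successor {w2, w3, w4}.
        s fails at w2, so \Box s is false at w4.
Satisfying worlds: {w0}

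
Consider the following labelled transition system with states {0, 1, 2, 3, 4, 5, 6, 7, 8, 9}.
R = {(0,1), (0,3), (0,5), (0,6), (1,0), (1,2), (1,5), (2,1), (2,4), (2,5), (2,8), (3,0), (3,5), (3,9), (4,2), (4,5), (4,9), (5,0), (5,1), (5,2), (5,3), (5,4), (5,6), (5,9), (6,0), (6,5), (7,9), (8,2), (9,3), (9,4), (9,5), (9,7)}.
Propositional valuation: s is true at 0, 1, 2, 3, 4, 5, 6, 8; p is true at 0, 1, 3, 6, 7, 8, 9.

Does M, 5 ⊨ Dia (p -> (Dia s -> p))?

Yes

At 5: Dia (p -> (Dia s -> p)) requires p -> (Dia s -> p) at some successor in {0, 1, 2, 3, 4, 6, 9}.
  p -> (Dia s -> p) holds at 0, so Dia (p -> (Dia s -> p)) is true at 5.
    At 0: p is true, Dia s -> p is true, so p -> (Dia s -> p) is true.
      At 0: Dia s is true, p is true, so Dia s -> p is true.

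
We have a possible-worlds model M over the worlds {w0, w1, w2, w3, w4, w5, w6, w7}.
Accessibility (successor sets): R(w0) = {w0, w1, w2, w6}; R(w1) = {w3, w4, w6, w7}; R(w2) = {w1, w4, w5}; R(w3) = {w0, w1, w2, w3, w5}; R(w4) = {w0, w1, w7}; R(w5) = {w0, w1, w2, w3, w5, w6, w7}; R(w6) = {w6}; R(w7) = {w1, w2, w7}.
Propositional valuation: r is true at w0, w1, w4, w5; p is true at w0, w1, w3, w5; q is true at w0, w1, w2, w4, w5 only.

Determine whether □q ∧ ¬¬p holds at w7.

No

At w7: □q is false, ¬¬p is false, so □q ∧ ¬¬p is false.
  At w7: □q requires q at every successor {w1, w2, w7}.
    q fails at w7, so □q is false at w7.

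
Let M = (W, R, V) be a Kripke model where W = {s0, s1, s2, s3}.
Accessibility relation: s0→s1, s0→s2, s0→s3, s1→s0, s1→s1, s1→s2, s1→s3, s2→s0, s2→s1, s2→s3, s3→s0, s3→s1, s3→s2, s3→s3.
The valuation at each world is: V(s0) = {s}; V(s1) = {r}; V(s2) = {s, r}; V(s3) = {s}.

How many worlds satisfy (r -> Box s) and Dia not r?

2

Let φ = (r -> Box s) and Dia not r. Evaluate φ at each world:
  s0 (successors {s1, s2, s3}): φ is true.
  s1 (successors {s0, s1, s2, s3}): φ is false.
  s2 (successors {s0, s1, s3}): φ is false.
  s3 (successors {s0, s1, s2, s3}): φ is true.
For instance, at s3:
  At s3: r -> Box s is true, Dia not r is true, so (r -> Box s) and Dia not r is true.
    At s3: r is false, Box s is false, so r -> Box s is true.
      At s3: Box s requires s at every successor {s0, s1, s2, s3}.
        s fails at s1, so Box s is false at s3.
    At s3: Dia not r requires not r at some successor in {s0, s1, s2, s3}.
      not r holds at s0, so Dia not r is true at s3.
Satisfying worlds: {s0, s3}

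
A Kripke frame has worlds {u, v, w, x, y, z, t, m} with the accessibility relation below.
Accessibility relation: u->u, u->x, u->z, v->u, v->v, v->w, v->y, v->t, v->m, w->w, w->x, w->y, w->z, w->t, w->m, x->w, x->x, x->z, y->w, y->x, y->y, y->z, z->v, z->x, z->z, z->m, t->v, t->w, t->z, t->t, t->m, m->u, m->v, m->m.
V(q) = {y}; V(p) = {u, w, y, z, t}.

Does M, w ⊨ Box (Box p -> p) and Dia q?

Yes

At w: Box (Box p -> p) is true, Dia q is true, so Box (Box p -> p) and Dia q is true.
  At w: Box (Box p -> p) requires Box p -> p at every successor {w, x, y, z, t, m}.
    At w: Box p -> p is true.
    At x: Box p -> p is true.
    At y: Box p -> p is true.
    At z: Box p -> p is true.
    At t: Box p -> p is true.
    At m: Box p -> p is true.
  So Box (Box p -> p) is true at w.
  At w: Dia q requires q at some successor in {w, x, y, z, t, m}.
    q holds at y, so Dia q is true at w.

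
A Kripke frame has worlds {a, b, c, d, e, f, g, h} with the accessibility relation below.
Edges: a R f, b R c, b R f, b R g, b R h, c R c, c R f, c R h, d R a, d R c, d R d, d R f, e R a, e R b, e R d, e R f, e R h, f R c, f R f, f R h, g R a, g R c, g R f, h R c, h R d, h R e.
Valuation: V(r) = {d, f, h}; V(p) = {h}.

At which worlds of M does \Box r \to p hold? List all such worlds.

Let φ = \Box r \to p. Evaluate φ at each world:
  a (successors {f}): φ is false.
  b (successors {c, f, g, h}): φ is true.
  c (successors {c, f, h}): φ is true.
  d (successors {a, c, d, f}): φ is true.
  e (successors {a, b, d, f, h}): φ is true.
  f (successors {c, f, h}): φ is true.
  g (successors {a, c, f}): φ is true.
  h (successors {c, d, e}): φ is true.
For instance, at b:
  At b: \Box r is false, p is false, so \Box r \to p is true.
    At b: \Box r requires r at every successor {c, f, g, h}.
      r fails at c, so \Box r is false at b.
Satisfying worlds: {b, c, d, e, f, g, h}

b, c, d, e, f, g, h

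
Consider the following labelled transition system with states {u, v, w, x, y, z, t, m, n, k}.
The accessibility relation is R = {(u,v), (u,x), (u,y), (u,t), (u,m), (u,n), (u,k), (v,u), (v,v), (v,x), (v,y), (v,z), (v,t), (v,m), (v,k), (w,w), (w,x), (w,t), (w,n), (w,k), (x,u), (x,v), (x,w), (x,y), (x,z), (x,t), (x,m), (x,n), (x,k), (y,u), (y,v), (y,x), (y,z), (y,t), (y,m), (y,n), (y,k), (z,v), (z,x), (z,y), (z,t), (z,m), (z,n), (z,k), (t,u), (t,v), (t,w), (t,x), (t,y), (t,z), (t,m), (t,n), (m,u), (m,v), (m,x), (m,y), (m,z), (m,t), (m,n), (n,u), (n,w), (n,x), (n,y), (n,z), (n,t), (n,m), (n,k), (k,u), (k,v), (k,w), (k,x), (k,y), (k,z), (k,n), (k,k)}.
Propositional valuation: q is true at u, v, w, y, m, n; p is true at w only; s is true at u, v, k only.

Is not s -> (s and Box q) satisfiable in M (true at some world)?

Yes

Recall that Box ψ holds at a world iff ψ holds at every accessible world, and Dia ψ holds iff ψ holds at some accessible world.
Let φ = not s -> (s and Box q). Evaluate φ at each world:
  u (successors {v, x, y, t, m, n, k}): φ is true.
  v (successors {u, v, x, y, z, t, m, k}): φ is true.
  w (successors {w, x, t, n, k}): φ is false.
  x (successors {u, v, w, y, z, t, m, n, k}): φ is false.
  y (successors {u, v, x, z, t, m, n, k}): φ is false.
  z (successors {v, x, y, t, m, n, k}): φ is false.
  t (successors {u, v, w, x, y, z, m, n}): φ is false.
  m (successors {u, v, x, y, z, t, n}): φ is false.
  n (successors {u, w, x, y, z, t, m, k}): φ is false.
  k (successors {u, v, w, x, y, z, n, k}): φ is true.
Detail at u (witness):
  At u: not s is false, s and Box q is false, so not s -> (s and Box q) is true.
    At u: s is true, Box q is false, so s and Box q is false.
      At u: Box q requires q at every successor {v, x, y, t, m, n, k}.
        q fails at x, so Box q is false at u.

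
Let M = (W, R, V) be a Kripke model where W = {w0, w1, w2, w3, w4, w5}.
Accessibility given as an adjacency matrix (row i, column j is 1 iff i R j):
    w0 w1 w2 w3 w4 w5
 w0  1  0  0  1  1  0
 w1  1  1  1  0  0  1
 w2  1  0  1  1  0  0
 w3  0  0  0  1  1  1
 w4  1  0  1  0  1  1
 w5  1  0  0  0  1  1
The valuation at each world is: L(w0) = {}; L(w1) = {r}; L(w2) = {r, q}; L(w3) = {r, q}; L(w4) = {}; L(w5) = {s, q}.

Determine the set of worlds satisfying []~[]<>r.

w3

Recall that []ψ holds at a world iff ψ holds at every accessible world, and <>ψ holds iff ψ holds at some accessible world.
Let φ = []~[]<>r. Evaluate φ at each world:
  w0 (successors {w0, w3, w4}): φ is false.
  w1 (successors {w0, w1, w2, w5}): φ is false.
  w2 (successors {w0, w2, w3}): φ is false.
  w3 (successors {w3, w4, w5}): φ is true.
  w4 (successors {w0, w2, w4, w5}): φ is false.
  w5 (successors {w0, w4, w5}): φ is false.
For instance, at w0:
  At w0: []~[]<>r requires ~[]<>r at every successor {w0, w3, w4}.
    ~[]<>r fails at w0, so []~[]<>r is false at w0.
      At w0: []<>r is true, so ~[]<>r is false.
Satisfying worlds: {w3}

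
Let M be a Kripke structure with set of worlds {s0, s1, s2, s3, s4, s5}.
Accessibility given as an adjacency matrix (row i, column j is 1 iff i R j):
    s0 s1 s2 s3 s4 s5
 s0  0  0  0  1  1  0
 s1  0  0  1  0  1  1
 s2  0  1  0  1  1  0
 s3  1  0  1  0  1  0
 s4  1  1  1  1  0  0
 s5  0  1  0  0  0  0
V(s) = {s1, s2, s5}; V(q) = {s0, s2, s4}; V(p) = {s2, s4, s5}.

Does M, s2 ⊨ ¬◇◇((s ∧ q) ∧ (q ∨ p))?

No

Recall that ◇ψ holds at a world iff ψ holds at some accessible world.
At s2: ◇◇((s ∧ q) ∧ (q ∨ p)) is true, so ¬◇◇((s ∧ q) ∧ (q ∨ p)) is false.
  At s2: ◇◇((s ∧ q) ∧ (q ∨ p)) requires ◇((s ∧ q) ∧ (q ∨ p)) at some successor in {s1, s3, s4}.
    ◇((s ∧ q) ∧ (q ∨ p)) holds at s1, so ◇◇((s ∧ q) ∧ (q ∨ p)) is true at s2.
      At s1: ◇((s ∧ q) ∧ (q ∨ p)) requires (s ∧ q) ∧ (q ∨ p) at some successor in {s2, s4, s5}.
        (s ∧ q) ∧ (q ∨ p) holds at s2, so ◇((s ∧ q) ∧ (q ∨ p)) is true at s1.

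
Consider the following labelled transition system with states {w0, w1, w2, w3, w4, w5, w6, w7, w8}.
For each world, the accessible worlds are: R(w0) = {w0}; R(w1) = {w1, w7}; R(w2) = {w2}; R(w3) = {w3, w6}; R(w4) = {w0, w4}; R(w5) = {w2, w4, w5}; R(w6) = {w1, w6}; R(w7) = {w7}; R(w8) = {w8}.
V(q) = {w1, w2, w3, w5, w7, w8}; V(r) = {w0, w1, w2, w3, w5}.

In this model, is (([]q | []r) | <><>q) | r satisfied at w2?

Yes

At w2: ([]q | []r) | <><>q is true, r is true, so (([]q | []r) | <><>q) | r is true.
  At w2: []q | []r is true, <><>q is true, so ([]q | []r) | <><>q is true.
    At w2: []q is true, []r is true, so []q | []r is true.
      At w2: []q requires q at every successor {w2}.
        At w2: q is true.
      So []q is true at w2.
      At w2: []r requires r at every successor {w2}.
        At w2: r is true.
      So []r is true at w2.
    At w2: <><>q requires <>q at some successor in {w2}.
      <>q holds at w2, so <><>q is true at w2.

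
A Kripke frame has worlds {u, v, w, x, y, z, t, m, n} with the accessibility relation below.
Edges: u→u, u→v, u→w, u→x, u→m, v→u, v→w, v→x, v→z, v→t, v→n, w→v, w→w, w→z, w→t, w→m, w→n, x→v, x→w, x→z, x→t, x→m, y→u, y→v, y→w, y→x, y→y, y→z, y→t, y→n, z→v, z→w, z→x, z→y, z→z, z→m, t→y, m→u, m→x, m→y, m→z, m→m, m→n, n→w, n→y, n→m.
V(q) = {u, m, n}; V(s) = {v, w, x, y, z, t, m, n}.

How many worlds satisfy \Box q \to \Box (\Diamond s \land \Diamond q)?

9

Recall that \Box ψ holds at a world iff ψ holds at every accessible world, and \Diamond ψ holds iff ψ holds at some accessible world.
Let φ = \Box q \to \Box (\Diamond s \land \Diamond q). Evaluate φ at each world:
  u (successors {u, v, w, x, m}): φ is true.
  v (successors {u, w, x, z, t, n}): φ is true.
  w (successors {v, w, z, t, m, n}): φ is true.
  x (successors {v, w, z, t, m}): φ is true.
  y (successors {u, v, w, x, y, z, t, n}): φ is true.
  z (successors {v, w, x, y, z, m}): φ is true.
  t (successors {y}): φ is true.
  m (successors {u, x, y, z, m, n}): φ is true.
  n (successors {w, y, m}): φ is true.
For instance, at z:
  At z: \Box q is false, \Box (\Diamond s \land \Diamond q) is true, so \Box q \to \Box (\Diamond s \land \Diamond q) is true.
    At z: \Box q requires q at every successor {v, w, x, y, z, m}.
      q fails at v, so \Box q is false at z.
    At z: \Box (\Diamond s \land \Diamond q) requires \Diamond s \land \Diamond q at every successor {v, w, x, y, z, m}.
      At v: \Diamond s \land \Diamond q is true.
      At w: \Diamond s \land \Diamond q is true.
      At x: \Diamond s \land \Diamond q is true.
      At y: \Diamond s \land \Diamond q is true.
      At z: \Diamond s \land \Diamond q is true.
      At m: \Diamond s \land \Diamond q is true.
    So \Box (\Diamond s \land \Diamond q) is true at z.
Satisfying worlds: {u, v, w, x, y, z, t, m, n}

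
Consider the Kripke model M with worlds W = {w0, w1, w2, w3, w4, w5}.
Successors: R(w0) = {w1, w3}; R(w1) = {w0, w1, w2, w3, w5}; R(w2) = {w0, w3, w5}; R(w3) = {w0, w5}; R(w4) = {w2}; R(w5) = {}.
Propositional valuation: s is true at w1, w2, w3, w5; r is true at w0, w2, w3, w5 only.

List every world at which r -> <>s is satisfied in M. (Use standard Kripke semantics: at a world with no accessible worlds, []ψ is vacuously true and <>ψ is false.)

Let φ = r -> <>s. Evaluate φ at each world:
  w0 (successors {w1, w3}): φ is true.
  w1 (successors {w0, w1, w2, w3, w5}): φ is true.
  w2 (successors {w0, w3, w5}): φ is true.
  w3 (successors {w0, w5}): φ is true.
  w4 (successors {w2}): φ is true.
  w5 (successors ∅): φ is false.
For instance, at w1:
  At w1: r is false, <>s is true, so r -> <>s is true.
    At w1: <>s requires s at some successor in {w0, w1, w2, w3, w5}.
      s holds at w1, so <>s is true at w1.
Satisfying worlds: {w0, w1, w2, w3, w4}

w0, w1, w2, w3, w4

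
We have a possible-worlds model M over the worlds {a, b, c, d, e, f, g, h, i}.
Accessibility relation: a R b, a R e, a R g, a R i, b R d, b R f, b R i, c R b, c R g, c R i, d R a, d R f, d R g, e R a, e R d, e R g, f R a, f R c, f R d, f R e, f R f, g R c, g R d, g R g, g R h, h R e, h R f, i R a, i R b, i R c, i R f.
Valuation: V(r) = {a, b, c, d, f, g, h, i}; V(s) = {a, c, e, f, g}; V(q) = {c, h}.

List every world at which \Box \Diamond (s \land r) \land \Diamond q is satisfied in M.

Let φ = \Box \Diamond (s \land r) \land \Diamond q. Evaluate φ at each world:
  a (successors {b, e, g, i}): φ is false.
  b (successors {d, f, i}): φ is false.
  c (successors {b, g, i}): φ is false.
  d (successors {a, f, g}): φ is false.
  e (successors {a, d, g}): φ is false.
  f (successors {a, c, d, e, f}): φ is true.
  g (successors {c, d, g, h}): φ is true.
  h (successors {e, f}): φ is false.
  i (successors {a, b, c, f}): φ is true.
For instance, at e:
  At e: \Box \Diamond (s \land r) is true, \Diamond q is false, so \Box \Diamond (s \land r) \land \Diamond q is false.
    At e: \Box \Diamond (s \land r) requires \Diamond (s \land r) at every successor {a, d, g}.
      At a: \Diamond (s \land r) is true.
      At d: \Diamond (s \land r) is true.
      At g: \Diamond (s \land r) is true.
    So \Box \Diamond (s \land r) is true at e.
    At e: \Diamond q requires q at some successor in {a, d, g}.
      At a: q is false.
      At d: q is false.
      At g: q is false.
    So \Diamond q is false at e.
Satisfying worlds: {f, g, i}

f, g, i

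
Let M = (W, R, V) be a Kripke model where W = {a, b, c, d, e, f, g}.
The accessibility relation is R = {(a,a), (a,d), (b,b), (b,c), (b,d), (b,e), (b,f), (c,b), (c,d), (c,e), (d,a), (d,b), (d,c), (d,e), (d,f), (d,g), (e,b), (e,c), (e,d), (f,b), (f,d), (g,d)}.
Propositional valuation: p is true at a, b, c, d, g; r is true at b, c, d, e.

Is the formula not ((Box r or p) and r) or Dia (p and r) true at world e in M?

Recall that Box ψ holds at a world iff ψ holds at every accessible world, and Dia ψ holds iff ψ holds at some accessible world.
At e: not ((Box r or p) and r) is false, Dia (p and r) is true, so not ((Box r or p) and r) or Dia (p and r) is true.
  At e: (Box r or p) and r is true, so not ((Box r or p) and r) is false.
    At e: Box r or p is true, r is true, so (Box r or p) and r is true.
      At e: Box r is true, p is false, so Box r or p is true.
  At e: Dia (p and r) requires p and r at some successor in {b, c, d}.
    p and r holds at b, so Dia (p and r) is true at e.

Yes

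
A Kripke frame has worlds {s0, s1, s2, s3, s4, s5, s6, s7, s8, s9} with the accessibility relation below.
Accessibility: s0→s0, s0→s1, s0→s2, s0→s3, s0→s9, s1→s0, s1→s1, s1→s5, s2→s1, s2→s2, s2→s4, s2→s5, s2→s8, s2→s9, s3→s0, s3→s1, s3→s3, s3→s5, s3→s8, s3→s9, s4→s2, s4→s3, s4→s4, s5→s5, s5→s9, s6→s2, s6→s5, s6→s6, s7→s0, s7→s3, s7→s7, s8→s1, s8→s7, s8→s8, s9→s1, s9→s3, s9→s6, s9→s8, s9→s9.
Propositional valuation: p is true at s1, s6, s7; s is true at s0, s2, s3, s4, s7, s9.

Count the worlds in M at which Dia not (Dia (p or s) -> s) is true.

8

Let φ = Dia not (Dia (p or s) -> s). Evaluate φ at each world:
  s0 (successors {s0, s1, s2, s3, s9}): φ is true.
  s1 (successors {s0, s1, s5}): φ is true.
  s2 (successors {s1, s2, s4, s5, s8, s9}): φ is true.
  s3 (successors {s0, s1, s3, s5, s8, s9}): φ is true.
  s4 (successors {s2, s3, s4}): φ is false.
  s5 (successors {s5, s9}): φ is true.
  s6 (successors {s2, s5, s6}): φ is true.
  s7 (successors {s0, s3, s7}): φ is false.
  s8 (successors {s1, s7, s8}): φ is true.
  s9 (successors {s1, s3, s6, s8, s9}): φ is true.
For instance, at s4:
  At s4: Dia not (Dia (p or s) -> s) requires not (Dia (p or s) -> s) at some successor in {s2, s3, s4}.
    At s2: not (Dia (p or s) -> s) is false.
    At s3: not (Dia (p or s) -> s) is false.
    At s4: not (Dia (p or s) -> s) is false.
  So Dia not (Dia (p or s) -> s) is false at s4.
Satisfying worlds: {s0, s1, s2, s3, s5, s6, s8, s9}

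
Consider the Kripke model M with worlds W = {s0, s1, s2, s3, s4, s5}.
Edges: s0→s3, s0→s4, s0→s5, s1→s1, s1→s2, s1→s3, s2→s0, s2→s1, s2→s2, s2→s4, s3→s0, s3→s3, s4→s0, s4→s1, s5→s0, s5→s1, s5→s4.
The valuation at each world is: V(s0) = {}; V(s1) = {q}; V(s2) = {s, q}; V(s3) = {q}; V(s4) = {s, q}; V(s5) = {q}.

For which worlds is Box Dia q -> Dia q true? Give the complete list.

s0, s1, s2, s3, s4, s5

Let φ = Box Dia q -> Dia q. Evaluate φ at each world:
  s0 (successors {s3, s4, s5}): φ is true.
  s1 (successors {s1, s2, s3}): φ is true.
  s2 (successors {s0, s1, s2, s4}): φ is true.
  s3 (successors {s0, s3}): φ is true.
  s4 (successors {s0, s1}): φ is true.
  s5 (successors {s0, s1, s4}): φ is true.
For instance, at s1:
  At s1: Box Dia q is true, Dia q is true, so Box Dia q -> Dia q is true.
    At s1: Box Dia q requires Dia q at every successor {s1, s2, s3}.
      At s1: Dia q is true.
      At s2: Dia q is true.
      At s3: Dia q is true.
    So Box Dia q is true at s1.
    At s1: Dia q requires q at some successor in {s1, s2, s3}.
      q holds at s1, so Dia q is true at s1.
Satisfying worlds: {s0, s1, s2, s3, s4, s5}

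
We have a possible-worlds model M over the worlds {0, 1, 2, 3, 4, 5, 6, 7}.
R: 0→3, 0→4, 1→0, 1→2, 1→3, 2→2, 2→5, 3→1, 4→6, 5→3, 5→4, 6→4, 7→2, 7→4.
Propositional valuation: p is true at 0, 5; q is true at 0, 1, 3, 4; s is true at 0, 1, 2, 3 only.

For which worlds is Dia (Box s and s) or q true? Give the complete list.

Recall that Box ψ holds at a world iff ψ holds at every accessible world, and Dia ψ holds iff ψ holds at some accessible world.
Let φ = Dia (Box s and s) or q. Evaluate φ at each world:
  0 (successors {3, 4}): φ is true.
  1 (successors {0, 2, 3}): φ is true.
  2 (successors {2, 5}): φ is false.
  3 (successors {1}): φ is true.
  4 (successors {6}): φ is true.
  5 (successors {3, 4}): φ is true.
  6 (successors {4}): φ is false.
  7 (successors {2, 4}): φ is false.
For instance, at 0:
  At 0: Dia (Box s and s) is true, q is true, so Dia (Box s and s) or q is true.
    At 0: Dia (Box s and s) requires Box s and s at some successor in {3, 4}.
      Box s and s holds at 3, so Dia (Box s and s) is true at 0.
Satisfying worlds: {0, 1, 3, 4, 5}

0, 1, 3, 4, 5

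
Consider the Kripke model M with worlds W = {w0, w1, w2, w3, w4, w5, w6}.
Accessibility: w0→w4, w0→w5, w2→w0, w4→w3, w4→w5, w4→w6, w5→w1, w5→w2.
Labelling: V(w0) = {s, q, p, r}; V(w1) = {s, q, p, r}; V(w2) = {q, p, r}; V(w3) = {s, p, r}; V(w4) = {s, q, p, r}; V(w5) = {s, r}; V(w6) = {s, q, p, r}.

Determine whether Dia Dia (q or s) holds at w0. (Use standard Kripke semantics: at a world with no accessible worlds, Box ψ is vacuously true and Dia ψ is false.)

Yes

Recall that Dia ψ holds at a world iff ψ holds at some accessible world.
At w0: Dia Dia (q or s) requires Dia (q or s) at some successor in {w4, w5}.
  Dia (q or s) holds at w4, so Dia Dia (q or s) is true at w0.
    At w4: Dia (q or s) requires q or s at some successor in {w3, w5, w6}.
      q or s holds at w3, so Dia (q or s) is true at w4.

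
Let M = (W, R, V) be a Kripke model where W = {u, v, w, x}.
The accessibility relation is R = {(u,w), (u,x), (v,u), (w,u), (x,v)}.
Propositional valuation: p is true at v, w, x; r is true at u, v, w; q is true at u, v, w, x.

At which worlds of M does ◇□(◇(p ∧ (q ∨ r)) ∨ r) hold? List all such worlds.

Let φ = ◇□(◇(p ∧ (q ∨ r)) ∨ r). Evaluate φ at each world:
  u (successors {w, x}): φ is true.
  v (successors {u}): φ is true.
  w (successors {u}): φ is true.
  x (successors {v}): φ is true.
For instance, at x:
  At x: ◇□(◇(p ∧ (q ∨ r)) ∨ r) requires □(◇(p ∧ (q ∨ r)) ∨ r) at some successor in {v}.
    □(◇(p ∧ (q ∨ r)) ∨ r) holds at v, so ◇□(◇(p ∧ (q ∨ r)) ∨ r) is true at x.
      At v: □(◇(p ∧ (q ∨ r)) ∨ r) requires ◇(p ∧ (q ∨ r)) ∨ r at every successor {u}.
        At u: ◇(p ∧ (q ∨ r)) ∨ r is true.
      So □(◇(p ∧ (q ∨ r)) ∨ r) is true at v.
Satisfying worlds: {u, v, w, x}

u, v, w, x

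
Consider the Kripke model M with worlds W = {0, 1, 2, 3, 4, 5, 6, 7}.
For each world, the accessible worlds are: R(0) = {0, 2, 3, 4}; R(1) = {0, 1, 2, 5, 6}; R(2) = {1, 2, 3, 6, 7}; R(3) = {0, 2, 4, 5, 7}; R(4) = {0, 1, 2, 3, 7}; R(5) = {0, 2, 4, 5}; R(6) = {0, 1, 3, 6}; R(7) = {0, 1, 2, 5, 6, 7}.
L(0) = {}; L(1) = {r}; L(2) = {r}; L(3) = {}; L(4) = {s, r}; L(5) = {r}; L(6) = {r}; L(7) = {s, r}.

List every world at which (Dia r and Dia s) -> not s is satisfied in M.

Let φ = (Dia r and Dia s) -> not s. Evaluate φ at each world:
  0 (successors {0, 2, 3, 4}): φ is true.
  1 (successors {0, 1, 2, 5, 6}): φ is true.
  2 (successors {1, 2, 3, 6, 7}): φ is true.
  3 (successors {0, 2, 4, 5, 7}): φ is true.
  4 (successors {0, 1, 2, 3, 7}): φ is false.
  5 (successors {0, 2, 4, 5}): φ is true.
  6 (successors {0, 1, 3, 6}): φ is true.
  7 (successors {0, 1, 2, 5, 6, 7}): φ is false.
For instance, at 1:
  At 1: Dia r and Dia s is false, not s is true, so (Dia r and Dia s) -> not s is true.
    At 1: Dia r is true, Dia s is false, so Dia r and Dia s is false.
      At 1: Dia r requires r at some successor in {0, 1, 2, 5, 6}.
        r holds at 1, so Dia r is true at 1.
      At 1: Dia s requires s at some successor in {0, 1, 2, 5, 6}.
        At 0: s is false.
        At 1: s is false.
        At 2: s is false.
        At 5: s is false.
        At 6: s is false.
      So Dia s is false at 1.
Satisfying worlds: {0, 1, 2, 3, 5, 6}

0, 1, 2, 3, 5, 6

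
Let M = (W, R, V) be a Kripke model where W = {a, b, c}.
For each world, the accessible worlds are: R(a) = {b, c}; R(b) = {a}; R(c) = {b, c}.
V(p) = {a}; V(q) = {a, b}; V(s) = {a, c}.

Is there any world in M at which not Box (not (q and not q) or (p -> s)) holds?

No

Recall that Box ψ holds at a world iff ψ holds at every accessible world, and Dia ψ holds iff ψ holds at some accessible world.
Let φ = not Box (not (q and not q) or (p -> s)). Evaluate φ at each world:
  a (successors {b, c}): φ is false.
  b (successors {a}): φ is false.
  c (successors {b, c}): φ is false.
For instance, at b:
  At b: Box (not (q and not q) or (p -> s)) is true, so not Box (not (q and not q) or (p -> s)) is false.
    At b: Box (not (q and not q) or (p -> s)) requires not (q and not q) or (p -> s) at every successor {a}.
      At a: not (q and not q) or (p -> s) is true.
    So Box (not (q and not q) or (p -> s)) is true at b.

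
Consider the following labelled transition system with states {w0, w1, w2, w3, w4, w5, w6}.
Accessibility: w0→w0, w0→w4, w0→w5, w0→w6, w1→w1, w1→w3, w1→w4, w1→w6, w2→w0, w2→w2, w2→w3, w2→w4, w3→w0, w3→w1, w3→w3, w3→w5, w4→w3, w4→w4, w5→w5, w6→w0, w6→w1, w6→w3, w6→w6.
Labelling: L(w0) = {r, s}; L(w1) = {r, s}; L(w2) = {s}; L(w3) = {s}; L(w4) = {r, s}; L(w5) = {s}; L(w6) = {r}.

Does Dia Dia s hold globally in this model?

Yes

Recall that Dia ψ holds at a world iff ψ holds at some accessible world.
Let φ = Dia Dia s. Evaluate φ at each world:
  w0 (successors {w0, w4, w5, w6}): φ is true.
  w1 (successors {w1, w3, w4, w6}): φ is true.
  w2 (successors {w0, w2, w3, w4}): φ is true.
  w3 (successors {w0, w1, w3, w5}): φ is true.
  w4 (successors {w3, w4}): φ is true.
  w5 (successors {w5}): φ is true.
  w6 (successors {w0, w1, w3, w6}): φ is true.
For instance, at w4:
  At w4: Dia Dia s requires Dia s at some successor in {w3, w4}.
    Dia s holds at w3, so Dia Dia s is true at w4.
      At w3: Dia s requires s at some successor in {w0, w1, w3, w5}.
        s holds at w0, so Dia s is true at w3.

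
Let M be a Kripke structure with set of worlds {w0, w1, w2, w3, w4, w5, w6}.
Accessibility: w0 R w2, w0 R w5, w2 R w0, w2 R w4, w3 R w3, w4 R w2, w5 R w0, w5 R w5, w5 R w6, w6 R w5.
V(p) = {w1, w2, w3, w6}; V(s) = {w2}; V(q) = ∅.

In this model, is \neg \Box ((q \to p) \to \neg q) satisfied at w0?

No

Recall that \Box ψ holds at a world iff ψ holds at every accessible world, and \Diamond ψ holds iff ψ holds at some accessible world.
At w0: \Box ((q \to p) \to \neg q) is true, so \neg \Box ((q \to p) \to \neg q) is false.
  At w0: \Box ((q \to p) \to \neg q) requires (q \to p) \to \neg q at every successor {w2, w5}.
    At w2: (q \to p) \to \neg q is true.
    At w5: (q \to p) \to \neg q is true.
  So \Box ((q \to p) \to \neg q) is true at w0.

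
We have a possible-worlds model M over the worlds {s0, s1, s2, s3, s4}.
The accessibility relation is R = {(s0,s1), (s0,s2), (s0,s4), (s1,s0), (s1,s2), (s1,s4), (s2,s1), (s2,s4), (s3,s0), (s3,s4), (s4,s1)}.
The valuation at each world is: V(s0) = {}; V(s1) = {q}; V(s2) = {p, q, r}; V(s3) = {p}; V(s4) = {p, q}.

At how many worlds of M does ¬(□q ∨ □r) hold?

2

Recall that □ψ holds at a world iff ψ holds at every accessible world, and ◇ψ holds iff ψ holds at some accessible world.
Let φ = ¬(□q ∨ □r). Evaluate φ at each world:
  s0 (successors {s1, s2, s4}): φ is false.
  s1 (successors {s0, s2, s4}): φ is true.
  s2 (successors {s1, s4}): φ is false.
  s3 (successors {s0, s4}): φ is true.
  s4 (successors {s1}): φ is false.
For instance, at s2:
  At s2: □q ∨ □r is true, so ¬(□q ∨ □r) is false.
    At s2: □q is true, □r is false, so □q ∨ □r is true.
      At s2: □q requires q at every successor {s1, s4}.
        At s1: q is true.
        At s4: q is true.
      So □q is true at s2.
      At s2: □r requires r at every successor {s1, s4}.
        r fails at s1, so □r is false at s2.
Satisfying worlds: {s1, s3}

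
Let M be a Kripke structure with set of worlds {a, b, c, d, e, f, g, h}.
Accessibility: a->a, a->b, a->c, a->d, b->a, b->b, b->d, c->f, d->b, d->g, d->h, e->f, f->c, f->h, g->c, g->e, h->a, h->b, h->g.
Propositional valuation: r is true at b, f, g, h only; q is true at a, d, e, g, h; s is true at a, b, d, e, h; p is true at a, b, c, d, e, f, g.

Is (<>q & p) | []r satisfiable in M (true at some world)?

Yes

Let φ = (<>q & p) | []r. Evaluate φ at each world:
  a (successors {a, b, c, d}): φ is true.
  b (successors {a, b, d}): φ is true.
  c (successors {f}): φ is true.
  d (successors {b, g, h}): φ is true.
  e (successors {f}): φ is true.
  f (successors {c, h}): φ is true.
  g (successors {c, e}): φ is true.
  h (successors {a, b, g}): φ is false.
Detail at a (witness):
  At a: <>q & p is true, []r is false, so (<>q & p) | []r is true.
    At a: <>q is true, p is true, so <>q & p is true.
      At a: <>q requires q at some successor in {a, b, c, d}.
        q holds at a, so <>q is true at a.
    At a: []r requires r at every successor {a, b, c, d}.
      r fails at a, so []r is false at a.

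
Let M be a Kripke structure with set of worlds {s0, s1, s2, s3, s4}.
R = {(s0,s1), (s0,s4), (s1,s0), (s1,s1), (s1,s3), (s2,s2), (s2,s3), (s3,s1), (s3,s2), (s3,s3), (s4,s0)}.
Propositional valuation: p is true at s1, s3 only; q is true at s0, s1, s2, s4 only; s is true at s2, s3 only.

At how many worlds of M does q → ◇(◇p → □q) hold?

Let φ = q → ◇(◇p → □q). Evaluate φ at each world:
  s0 (successors {s1, s4}): φ is true.
  s1 (successors {s0, s1, s3}): φ is true.
  s2 (successors {s2, s3}): φ is false.
  s3 (successors {s1, s2, s3}): φ is true.
  s4 (successors {s0}): φ is true.
For instance, at s4:
  At s4: q is true, ◇(◇p → □q) is true, so q → ◇(◇p → □q) is true.
    At s4: ◇(◇p → □q) requires ◇p → □q at some successor in {s0}.
      ◇p → □q holds at s0, so ◇(◇p → □q) is true at s4.
Satisfying worlds: {s0, s1, s3, s4}

4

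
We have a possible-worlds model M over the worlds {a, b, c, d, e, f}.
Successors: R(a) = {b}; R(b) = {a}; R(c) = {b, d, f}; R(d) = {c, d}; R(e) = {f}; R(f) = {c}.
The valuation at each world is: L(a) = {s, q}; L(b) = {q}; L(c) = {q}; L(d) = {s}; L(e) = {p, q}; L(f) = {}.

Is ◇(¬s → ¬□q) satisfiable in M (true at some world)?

Recall that □ψ holds at a world iff ψ holds at every accessible world, and ◇ψ holds iff ψ holds at some accessible world.
Let φ = ◇(¬s → ¬□q). Evaluate φ at each world:
  a (successors {b}): φ is false.
  b (successors {a}): φ is true.
  c (successors {b, d, f}): φ is true.
  d (successors {c, d}): φ is true.
  e (successors {f}): φ is false.
  f (successors {c}): φ is true.
Detail at b (witness):
  At b: ◇(¬s → ¬□q) requires ¬s → ¬□q at some successor in {a}.
    ¬s → ¬□q holds at a, so ◇(¬s → ¬□q) is true at b.
      At a: ¬s is false, ¬□q is false, so ¬s → ¬□q is true.

Yes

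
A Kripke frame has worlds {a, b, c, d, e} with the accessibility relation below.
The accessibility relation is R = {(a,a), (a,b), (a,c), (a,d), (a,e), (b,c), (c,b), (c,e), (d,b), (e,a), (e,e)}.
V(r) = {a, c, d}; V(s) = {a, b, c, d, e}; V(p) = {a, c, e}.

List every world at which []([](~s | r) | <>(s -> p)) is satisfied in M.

Let φ = []([](~s | r) | <>(s -> p)). Evaluate φ at each world:
  a (successors {a, b, c, d, e}): φ is false.
  b (successors {c}): φ is true.
  c (successors {b, e}): φ is true.
  d (successors {b}): φ is true.
  e (successors {a, e}): φ is true.
For instance, at d:
  At d: []([](~s | r) | <>(s -> p)) requires [](~s | r) | <>(s -> p) at every successor {b}.
      At b: [](~s | r) is true, <>(s -> p) is true, so [](~s | r) | <>(s -> p) is true.
  So []([](~s | r) | <>(s -> p)) is true at d.
Satisfying worlds: {b, c, d, e}

b, c, d, e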